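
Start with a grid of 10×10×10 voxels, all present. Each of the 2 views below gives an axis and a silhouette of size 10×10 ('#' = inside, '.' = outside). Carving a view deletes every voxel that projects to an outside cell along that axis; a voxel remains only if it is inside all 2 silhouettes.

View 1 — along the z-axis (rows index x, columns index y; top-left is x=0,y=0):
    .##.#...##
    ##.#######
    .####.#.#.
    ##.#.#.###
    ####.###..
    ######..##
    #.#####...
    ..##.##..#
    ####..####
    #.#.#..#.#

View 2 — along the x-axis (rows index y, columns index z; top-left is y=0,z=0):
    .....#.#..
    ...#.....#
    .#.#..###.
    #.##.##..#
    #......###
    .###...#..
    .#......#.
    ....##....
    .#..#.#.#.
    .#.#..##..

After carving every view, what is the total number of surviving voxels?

remaining voxels: 238

initial block: 10^3 = 1000
step 1: project along z, AND mask (66/100) → |grid| = 660
step 2: project along x, AND mask (35/100) → |grid| = 238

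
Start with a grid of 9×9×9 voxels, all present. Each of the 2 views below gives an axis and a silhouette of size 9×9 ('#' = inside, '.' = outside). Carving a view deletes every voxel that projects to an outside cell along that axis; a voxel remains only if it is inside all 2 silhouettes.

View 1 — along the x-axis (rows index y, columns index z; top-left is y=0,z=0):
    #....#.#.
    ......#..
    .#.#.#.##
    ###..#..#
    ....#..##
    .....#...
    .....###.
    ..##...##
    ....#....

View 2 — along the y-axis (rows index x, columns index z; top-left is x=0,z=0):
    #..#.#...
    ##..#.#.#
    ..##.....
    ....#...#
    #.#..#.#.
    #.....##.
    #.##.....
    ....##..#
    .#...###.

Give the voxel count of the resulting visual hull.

full grid |V| = 729
step 1: project along x, AND mask (26/81) → |grid| = 234
step 2: project along y, AND mask (29/81) → |grid| = 85

remaining voxels: 85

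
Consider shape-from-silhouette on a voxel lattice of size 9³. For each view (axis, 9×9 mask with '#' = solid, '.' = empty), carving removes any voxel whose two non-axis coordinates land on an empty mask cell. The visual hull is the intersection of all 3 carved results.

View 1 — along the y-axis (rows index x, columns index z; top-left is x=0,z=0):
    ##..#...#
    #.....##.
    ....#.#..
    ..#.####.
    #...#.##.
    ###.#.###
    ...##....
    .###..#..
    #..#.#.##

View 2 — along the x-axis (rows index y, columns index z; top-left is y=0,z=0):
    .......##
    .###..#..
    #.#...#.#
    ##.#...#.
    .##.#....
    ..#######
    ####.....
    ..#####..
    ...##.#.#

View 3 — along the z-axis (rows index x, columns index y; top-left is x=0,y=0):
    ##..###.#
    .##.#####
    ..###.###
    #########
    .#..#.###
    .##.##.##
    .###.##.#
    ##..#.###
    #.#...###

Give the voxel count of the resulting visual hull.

103 voxels

before carving: 729 voxels (9×9×9)
step 1: project along y, AND mask (36/81) → |grid| = 324
step 2: project along x, AND mask (37/81) → |grid| = 148
step 3: project along z, AND mask (56/81) → |grid| = 103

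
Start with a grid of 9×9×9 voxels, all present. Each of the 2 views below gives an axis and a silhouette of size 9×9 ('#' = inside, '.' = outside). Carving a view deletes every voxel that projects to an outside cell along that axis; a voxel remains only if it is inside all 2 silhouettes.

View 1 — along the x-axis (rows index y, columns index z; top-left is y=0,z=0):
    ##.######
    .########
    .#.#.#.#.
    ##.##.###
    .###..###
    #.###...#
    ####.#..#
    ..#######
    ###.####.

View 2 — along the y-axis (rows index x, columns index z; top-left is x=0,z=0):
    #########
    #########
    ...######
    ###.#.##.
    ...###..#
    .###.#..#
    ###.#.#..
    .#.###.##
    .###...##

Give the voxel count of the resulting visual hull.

full grid |V| = 729
after view 1 [x-axis, 58 of 81 cells solid] → remaining = 522
after view 2 [y-axis, 55 of 81 cells solid] → remaining = 360

|visual hull| = 360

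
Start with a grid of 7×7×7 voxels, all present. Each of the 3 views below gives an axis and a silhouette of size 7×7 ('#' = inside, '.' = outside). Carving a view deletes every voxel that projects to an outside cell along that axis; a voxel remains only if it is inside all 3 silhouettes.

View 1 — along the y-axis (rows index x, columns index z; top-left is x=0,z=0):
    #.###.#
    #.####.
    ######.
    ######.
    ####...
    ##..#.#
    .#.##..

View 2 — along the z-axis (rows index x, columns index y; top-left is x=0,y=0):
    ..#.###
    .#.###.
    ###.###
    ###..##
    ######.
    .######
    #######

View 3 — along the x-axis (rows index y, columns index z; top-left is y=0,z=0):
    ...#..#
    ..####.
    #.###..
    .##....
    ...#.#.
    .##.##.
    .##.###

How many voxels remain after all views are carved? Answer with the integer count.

remaining voxels: 87

full grid |V| = 343
carve view 1 (along y, XZ-mask fill 33/49): 231 voxels remain
carve view 2 (along z, XY-mask fill 38/49): 175 voxels remain
carve view 3 (along x, YZ-mask fill 23/49): 87 voxels remain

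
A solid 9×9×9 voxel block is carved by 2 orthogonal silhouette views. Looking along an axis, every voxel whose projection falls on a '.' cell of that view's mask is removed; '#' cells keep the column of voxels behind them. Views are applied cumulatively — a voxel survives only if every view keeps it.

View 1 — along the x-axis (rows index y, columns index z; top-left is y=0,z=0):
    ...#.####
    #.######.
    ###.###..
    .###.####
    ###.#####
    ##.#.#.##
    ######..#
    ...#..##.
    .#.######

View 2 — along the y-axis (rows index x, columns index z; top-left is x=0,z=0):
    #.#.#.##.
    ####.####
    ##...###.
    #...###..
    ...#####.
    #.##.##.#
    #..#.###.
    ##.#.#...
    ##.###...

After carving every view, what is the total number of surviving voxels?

remaining voxels: 301

full grid |V| = 729
step 1: project along x, AND mask (56/81) → |grid| = 504
step 2: project along y, AND mask (47/81) → |grid| = 301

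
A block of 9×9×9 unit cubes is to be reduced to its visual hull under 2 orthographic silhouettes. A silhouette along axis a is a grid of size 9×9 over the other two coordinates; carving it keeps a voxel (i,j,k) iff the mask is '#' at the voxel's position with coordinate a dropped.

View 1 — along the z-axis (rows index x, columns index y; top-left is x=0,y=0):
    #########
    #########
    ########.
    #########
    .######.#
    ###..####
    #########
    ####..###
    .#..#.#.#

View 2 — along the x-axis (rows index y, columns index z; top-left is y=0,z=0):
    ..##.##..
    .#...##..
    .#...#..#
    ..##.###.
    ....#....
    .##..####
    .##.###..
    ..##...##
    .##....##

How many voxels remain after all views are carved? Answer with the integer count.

full grid |V| = 729
[1] z-view keeps 69 columns → grid now 621
[2] x-view keeps 35 columns → grid now 268

268 voxels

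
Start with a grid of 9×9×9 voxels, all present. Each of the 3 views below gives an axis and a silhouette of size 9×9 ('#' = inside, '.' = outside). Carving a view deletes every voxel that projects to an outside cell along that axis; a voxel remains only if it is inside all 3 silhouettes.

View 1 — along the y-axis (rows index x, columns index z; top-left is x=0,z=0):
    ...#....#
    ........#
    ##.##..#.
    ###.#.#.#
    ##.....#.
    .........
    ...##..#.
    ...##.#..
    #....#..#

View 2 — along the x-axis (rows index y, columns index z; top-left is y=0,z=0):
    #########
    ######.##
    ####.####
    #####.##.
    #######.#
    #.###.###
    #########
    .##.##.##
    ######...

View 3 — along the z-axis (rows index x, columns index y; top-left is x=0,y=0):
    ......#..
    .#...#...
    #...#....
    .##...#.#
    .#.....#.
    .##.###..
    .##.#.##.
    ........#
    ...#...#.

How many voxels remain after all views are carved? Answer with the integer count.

full grid |V| = 729
V1 y: intersect with XZ mask (26 set) -- 234 left
V2 x: intersect with YZ mask (68 set) -- 197 left
V3 z: intersect with XY mask (24 set) -- 55 left

|visual hull| = 55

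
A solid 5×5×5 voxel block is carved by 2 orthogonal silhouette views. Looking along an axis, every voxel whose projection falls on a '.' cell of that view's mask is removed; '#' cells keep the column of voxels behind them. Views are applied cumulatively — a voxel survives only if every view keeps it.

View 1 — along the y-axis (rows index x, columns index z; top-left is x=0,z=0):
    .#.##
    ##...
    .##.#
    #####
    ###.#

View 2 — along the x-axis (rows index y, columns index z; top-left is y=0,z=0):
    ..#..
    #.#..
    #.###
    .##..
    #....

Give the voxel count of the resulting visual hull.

voxel count = 32

before carving: 125 voxels (5×5×5)
after view 1 [y-axis, 17 of 25 cells solid] → remaining = 85
after view 2 [x-axis, 10 of 25 cells solid] → remaining = 32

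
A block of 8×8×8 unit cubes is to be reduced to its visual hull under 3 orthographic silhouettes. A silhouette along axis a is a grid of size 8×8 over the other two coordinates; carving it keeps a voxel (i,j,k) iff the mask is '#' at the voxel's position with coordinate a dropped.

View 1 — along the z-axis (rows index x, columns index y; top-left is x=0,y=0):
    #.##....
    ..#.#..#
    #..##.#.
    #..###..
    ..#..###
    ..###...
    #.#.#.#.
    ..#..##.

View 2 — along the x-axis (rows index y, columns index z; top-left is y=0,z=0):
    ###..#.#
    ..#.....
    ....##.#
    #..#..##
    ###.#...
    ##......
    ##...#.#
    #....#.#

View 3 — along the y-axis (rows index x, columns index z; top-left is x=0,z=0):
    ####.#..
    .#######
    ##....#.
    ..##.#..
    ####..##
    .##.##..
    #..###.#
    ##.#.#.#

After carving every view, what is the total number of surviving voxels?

start: 8×8×8 = 512 voxels
after view 1 [z-axis, 28 of 64 cells solid] → remaining = 224
after view 2 [x-axis, 26 of 64 cells solid] → remaining = 102
after view 3 [y-axis, 38 of 64 cells solid] → remaining = 59

|visual hull| = 59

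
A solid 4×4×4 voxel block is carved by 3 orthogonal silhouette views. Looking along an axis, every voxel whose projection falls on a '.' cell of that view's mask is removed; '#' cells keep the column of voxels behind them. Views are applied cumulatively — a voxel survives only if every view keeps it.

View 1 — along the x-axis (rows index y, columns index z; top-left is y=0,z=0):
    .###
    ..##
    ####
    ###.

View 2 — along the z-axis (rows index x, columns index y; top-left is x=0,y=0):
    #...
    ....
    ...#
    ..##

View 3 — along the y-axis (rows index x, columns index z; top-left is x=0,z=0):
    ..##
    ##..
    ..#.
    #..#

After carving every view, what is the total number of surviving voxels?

|visual hull| = 6

start: 4×4×4 = 64 voxels
step 1: project along x, AND mask (12/16) → |grid| = 48
step 2: project along z, AND mask (4/16) → |grid| = 13
step 3: project along y, AND mask (7/16) → |grid| = 6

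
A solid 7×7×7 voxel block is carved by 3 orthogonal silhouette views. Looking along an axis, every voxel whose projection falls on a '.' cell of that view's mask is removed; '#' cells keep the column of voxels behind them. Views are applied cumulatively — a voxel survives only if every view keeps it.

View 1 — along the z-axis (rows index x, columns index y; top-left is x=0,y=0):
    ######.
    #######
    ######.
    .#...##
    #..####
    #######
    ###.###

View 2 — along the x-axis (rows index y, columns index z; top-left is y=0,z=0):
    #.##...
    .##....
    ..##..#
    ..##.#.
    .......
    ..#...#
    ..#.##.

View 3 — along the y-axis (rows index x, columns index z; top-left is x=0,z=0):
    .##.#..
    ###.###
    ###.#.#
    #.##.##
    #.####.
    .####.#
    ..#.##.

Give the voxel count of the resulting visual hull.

before carving: 343 voxels (7×7×7)
after view 1 [z-axis, 40 of 49 cells solid] → remaining = 280
after view 2 [x-axis, 16 of 49 cells solid] → remaining = 89
after view 3 [y-axis, 32 of 49 cells solid] → remaining = 63

|visual hull| = 63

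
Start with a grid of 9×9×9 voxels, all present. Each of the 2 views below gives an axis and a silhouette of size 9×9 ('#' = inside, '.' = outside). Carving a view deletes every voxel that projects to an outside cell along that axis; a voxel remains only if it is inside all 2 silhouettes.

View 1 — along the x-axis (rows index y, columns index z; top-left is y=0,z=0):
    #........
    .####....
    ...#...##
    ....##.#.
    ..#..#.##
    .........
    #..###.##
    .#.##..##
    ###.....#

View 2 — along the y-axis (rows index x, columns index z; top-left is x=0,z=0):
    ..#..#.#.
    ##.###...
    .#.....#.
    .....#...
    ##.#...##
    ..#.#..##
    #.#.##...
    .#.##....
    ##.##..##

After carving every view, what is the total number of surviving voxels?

initial block: 9^3 = 729
V1 x: intersect with YZ mask (30 set) -- 270 left
V2 y: intersect with XZ mask (33 set) -- 124 left

124 voxels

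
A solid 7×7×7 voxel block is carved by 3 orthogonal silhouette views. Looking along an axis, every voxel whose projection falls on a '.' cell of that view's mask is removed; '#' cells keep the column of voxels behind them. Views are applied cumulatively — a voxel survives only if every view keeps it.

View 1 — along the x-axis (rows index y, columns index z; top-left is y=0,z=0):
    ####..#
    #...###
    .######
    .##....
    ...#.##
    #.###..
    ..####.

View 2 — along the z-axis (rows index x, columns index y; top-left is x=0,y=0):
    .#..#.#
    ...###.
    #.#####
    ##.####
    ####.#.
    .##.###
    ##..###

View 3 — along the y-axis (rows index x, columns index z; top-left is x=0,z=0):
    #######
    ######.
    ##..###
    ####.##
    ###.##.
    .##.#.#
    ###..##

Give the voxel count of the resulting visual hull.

full grid |V| = 343
carve view 1 (along x, YZ-mask fill 28/49): 196 voxels remain
carve view 2 (along z, XY-mask fill 33/49): 128 voxels remain
carve view 3 (along y, XZ-mask fill 38/49): 91 voxels remain

voxel count = 91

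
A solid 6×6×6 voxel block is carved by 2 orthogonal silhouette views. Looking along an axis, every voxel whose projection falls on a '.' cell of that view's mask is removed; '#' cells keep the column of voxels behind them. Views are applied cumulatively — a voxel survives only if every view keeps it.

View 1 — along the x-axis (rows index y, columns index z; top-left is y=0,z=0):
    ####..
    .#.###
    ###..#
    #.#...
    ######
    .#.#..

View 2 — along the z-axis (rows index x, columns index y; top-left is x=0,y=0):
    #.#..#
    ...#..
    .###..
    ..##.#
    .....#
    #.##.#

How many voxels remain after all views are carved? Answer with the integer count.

initial block: 6^3 = 216
carve view 1 (along x, YZ-mask fill 22/36): 132 voxels remain
carve view 2 (along z, XY-mask fill 15/36): 44 voxels remain

remaining voxels: 44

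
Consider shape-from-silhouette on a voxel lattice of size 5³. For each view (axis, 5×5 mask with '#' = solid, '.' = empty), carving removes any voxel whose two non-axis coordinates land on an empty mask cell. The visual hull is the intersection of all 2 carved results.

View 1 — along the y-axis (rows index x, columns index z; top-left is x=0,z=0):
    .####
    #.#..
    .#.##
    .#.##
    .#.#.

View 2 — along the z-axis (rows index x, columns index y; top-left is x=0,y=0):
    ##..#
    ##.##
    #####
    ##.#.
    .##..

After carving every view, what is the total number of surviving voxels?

before carving: 125 voxels (5×5×5)
V1 y: intersect with XZ mask (14 set) -- 70 left
V2 z: intersect with XY mask (17 set) -- 48 left

48 voxels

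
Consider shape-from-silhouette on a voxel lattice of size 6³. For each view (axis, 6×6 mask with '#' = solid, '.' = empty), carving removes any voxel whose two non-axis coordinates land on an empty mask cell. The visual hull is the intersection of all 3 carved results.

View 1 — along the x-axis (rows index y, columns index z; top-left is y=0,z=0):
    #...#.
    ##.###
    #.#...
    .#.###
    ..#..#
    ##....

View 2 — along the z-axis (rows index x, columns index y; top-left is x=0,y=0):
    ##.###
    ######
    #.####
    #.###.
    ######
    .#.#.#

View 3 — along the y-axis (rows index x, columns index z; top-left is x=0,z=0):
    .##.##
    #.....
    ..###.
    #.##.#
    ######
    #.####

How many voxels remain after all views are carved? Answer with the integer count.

|visual hull| = 51

before carving: 216 voxels (6×6×6)
[1] x-view keeps 17 columns → grid now 102
[2] z-view keeps 29 columns → grid now 82
[3] y-view keeps 23 columns → grid now 51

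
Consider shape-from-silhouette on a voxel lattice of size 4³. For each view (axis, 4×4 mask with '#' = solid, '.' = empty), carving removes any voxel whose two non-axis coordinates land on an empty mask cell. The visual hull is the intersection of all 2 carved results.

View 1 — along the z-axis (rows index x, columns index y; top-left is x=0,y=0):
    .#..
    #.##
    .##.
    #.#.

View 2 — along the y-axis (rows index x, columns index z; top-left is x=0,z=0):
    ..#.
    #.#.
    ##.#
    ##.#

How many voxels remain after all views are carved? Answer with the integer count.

|visual hull| = 19

full grid |V| = 64
after view 1 [z-axis, 8 of 16 cells solid] → remaining = 32
after view 2 [y-axis, 9 of 16 cells solid] → remaining = 19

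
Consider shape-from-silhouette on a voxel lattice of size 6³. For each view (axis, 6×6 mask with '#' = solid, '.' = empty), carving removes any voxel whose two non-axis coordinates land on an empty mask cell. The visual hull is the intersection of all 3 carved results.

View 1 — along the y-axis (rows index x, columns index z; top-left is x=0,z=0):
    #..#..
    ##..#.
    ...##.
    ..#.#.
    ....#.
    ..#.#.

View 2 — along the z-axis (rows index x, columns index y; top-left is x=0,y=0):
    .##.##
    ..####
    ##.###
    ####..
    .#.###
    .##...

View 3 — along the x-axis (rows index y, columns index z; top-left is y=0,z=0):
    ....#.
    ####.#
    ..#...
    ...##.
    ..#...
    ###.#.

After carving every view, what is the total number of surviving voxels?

full grid |V| = 216
step 1: project along y, AND mask (12/36) → |grid| = 72
step 2: project along z, AND mask (23/36) → |grid| = 46
step 3: project along x, AND mask (14/36) → |grid| = 20

voxel count = 20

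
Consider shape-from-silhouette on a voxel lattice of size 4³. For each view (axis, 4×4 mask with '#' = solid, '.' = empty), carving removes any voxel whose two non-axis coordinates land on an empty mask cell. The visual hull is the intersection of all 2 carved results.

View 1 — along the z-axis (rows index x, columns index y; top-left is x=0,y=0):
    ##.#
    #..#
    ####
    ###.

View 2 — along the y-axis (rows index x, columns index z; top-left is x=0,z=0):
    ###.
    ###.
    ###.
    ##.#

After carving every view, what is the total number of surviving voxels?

remaining voxels: 36

start: 4×4×4 = 64 voxels
V1 z: intersect with XY mask (12 set) -- 48 left
V2 y: intersect with XZ mask (12 set) -- 36 left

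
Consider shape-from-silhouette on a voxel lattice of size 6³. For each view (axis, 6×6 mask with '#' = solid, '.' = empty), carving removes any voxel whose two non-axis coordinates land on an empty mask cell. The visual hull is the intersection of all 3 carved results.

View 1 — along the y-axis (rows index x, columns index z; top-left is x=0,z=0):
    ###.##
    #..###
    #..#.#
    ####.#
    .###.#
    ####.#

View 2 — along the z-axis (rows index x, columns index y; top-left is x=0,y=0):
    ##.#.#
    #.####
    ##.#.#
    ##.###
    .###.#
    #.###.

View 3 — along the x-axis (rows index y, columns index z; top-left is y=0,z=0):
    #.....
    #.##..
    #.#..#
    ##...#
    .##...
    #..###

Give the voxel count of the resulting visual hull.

initial block: 6^3 = 216
V1 y: intersect with XZ mask (26 set) -- 156 left
V2 z: intersect with XY mask (26 set) -- 113 left
V3 x: intersect with YZ mask (16 set) -- 55 left

remaining voxels: 55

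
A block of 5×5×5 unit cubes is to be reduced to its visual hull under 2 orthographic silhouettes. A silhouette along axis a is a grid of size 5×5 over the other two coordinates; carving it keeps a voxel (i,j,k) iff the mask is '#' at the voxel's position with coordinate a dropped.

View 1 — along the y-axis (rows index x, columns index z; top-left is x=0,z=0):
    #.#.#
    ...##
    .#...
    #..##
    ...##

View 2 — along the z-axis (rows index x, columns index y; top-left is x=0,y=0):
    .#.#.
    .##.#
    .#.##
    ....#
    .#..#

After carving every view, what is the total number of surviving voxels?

voxel count = 22

initial block: 5^3 = 125
V1 y: intersect with XZ mask (11 set) -- 55 left
V2 z: intersect with XY mask (11 set) -- 22 left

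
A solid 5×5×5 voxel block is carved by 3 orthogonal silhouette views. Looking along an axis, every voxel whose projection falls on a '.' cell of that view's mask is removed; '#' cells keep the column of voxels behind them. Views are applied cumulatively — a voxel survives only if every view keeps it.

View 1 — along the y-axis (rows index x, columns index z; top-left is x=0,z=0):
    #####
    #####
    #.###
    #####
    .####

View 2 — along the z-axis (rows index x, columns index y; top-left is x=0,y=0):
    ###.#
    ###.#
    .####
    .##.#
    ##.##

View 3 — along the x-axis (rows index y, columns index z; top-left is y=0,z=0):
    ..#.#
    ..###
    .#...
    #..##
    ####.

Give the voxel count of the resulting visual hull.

start: 5×5×5 = 125 voxels
  1. axis=1 (XZ plane), |mask|=23  ⇒  voxels=115
  2. axis=2 (XY plane), |mask|=19  ⇒  voxels=87
  3. axis=0 (YZ plane), |mask|=13  ⇒  voxels=47

voxel count = 47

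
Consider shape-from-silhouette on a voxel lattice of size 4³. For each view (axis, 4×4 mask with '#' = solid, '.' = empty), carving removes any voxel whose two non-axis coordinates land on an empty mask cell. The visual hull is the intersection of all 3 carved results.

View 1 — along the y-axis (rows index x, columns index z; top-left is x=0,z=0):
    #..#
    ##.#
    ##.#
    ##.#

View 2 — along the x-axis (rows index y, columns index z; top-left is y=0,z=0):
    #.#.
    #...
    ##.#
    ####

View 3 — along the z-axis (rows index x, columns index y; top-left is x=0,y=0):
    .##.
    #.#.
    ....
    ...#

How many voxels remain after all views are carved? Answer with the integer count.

before carving: 64 voxels (4×4×4)
after view 1 [y-axis, 11 of 16 cells solid] → remaining = 44
after view 2 [x-axis, 10 of 16 cells solid] → remaining = 30
after view 3 [z-axis, 5 of 16 cells solid] → remaining = 10

10 voxels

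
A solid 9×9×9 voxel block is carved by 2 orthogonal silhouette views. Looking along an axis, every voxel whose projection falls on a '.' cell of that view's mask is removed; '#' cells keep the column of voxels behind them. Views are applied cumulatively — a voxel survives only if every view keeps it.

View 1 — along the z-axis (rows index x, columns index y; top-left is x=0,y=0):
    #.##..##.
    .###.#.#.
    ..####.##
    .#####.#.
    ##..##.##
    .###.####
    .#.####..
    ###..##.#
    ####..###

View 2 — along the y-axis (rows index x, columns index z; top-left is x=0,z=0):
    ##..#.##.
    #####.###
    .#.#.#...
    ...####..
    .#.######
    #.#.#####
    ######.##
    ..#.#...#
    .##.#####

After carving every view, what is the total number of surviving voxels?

start: 9×9×9 = 729 voxels
[1] z-view keeps 53 columns → grid now 477
[2] y-view keeps 52 columns → grid now 305

|visual hull| = 305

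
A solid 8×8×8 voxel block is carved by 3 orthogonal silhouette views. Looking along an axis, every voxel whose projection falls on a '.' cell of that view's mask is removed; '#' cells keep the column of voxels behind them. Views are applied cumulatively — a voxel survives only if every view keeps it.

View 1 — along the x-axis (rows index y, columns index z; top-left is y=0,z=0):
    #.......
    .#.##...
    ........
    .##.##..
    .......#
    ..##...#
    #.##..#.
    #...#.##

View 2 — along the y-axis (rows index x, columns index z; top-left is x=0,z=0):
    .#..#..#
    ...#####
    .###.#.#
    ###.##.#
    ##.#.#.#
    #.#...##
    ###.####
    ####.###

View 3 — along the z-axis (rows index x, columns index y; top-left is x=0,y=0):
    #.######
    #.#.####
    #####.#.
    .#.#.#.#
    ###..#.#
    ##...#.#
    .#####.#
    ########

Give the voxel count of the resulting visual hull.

start: 8×8×8 = 512 voxels
[1] x-view keeps 20 columns → grid now 160
[2] y-view keeps 42 columns → grid now 104
[3] z-view keeps 46 columns → grid now 76

remaining voxels: 76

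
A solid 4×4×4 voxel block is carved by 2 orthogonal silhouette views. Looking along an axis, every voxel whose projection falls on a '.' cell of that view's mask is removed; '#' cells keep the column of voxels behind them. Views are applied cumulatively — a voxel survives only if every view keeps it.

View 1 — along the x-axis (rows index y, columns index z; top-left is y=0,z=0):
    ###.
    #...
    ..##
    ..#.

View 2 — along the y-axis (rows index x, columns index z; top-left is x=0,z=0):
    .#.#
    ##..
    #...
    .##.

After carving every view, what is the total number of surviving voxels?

|visual hull| = 11

before carving: 64 voxels (4×4×4)
step 1: project along x, AND mask (7/16) → |grid| = 28
step 2: project along y, AND mask (7/16) → |grid| = 11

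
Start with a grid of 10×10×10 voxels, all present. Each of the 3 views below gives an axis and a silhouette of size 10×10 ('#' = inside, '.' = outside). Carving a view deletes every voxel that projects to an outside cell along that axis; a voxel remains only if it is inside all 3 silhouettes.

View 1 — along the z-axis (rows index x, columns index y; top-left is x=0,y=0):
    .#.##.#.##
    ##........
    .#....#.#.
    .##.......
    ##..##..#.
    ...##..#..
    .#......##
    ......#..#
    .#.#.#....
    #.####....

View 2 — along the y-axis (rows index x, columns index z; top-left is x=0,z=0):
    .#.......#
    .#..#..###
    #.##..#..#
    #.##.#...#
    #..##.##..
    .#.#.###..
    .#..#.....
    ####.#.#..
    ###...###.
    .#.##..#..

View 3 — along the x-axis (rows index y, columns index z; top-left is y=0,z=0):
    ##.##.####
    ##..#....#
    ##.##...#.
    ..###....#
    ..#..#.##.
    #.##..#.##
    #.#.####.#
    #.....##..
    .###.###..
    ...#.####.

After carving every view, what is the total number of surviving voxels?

|visual hull| = 73

full grid |V| = 1000
  1. axis=2 (XY plane), |mask|=34  ⇒  voxels=340
  2. axis=1 (XZ plane), |mask|=45  ⇒  voxels=143
  3. axis=0 (YZ plane), |mask|=52  ⇒  voxels=73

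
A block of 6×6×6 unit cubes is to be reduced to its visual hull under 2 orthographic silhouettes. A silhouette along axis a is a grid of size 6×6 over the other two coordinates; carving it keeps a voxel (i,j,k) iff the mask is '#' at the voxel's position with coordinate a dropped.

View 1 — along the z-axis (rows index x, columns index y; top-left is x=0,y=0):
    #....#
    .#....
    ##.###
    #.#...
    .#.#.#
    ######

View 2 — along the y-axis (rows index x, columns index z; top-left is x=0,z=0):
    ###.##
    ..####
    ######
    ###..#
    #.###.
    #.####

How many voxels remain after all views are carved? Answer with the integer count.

start: 6×6×6 = 216 voxels
after view 1 [z-axis, 19 of 36 cells solid] → remaining = 114
after view 2 [y-axis, 28 of 36 cells solid] → remaining = 94

remaining voxels: 94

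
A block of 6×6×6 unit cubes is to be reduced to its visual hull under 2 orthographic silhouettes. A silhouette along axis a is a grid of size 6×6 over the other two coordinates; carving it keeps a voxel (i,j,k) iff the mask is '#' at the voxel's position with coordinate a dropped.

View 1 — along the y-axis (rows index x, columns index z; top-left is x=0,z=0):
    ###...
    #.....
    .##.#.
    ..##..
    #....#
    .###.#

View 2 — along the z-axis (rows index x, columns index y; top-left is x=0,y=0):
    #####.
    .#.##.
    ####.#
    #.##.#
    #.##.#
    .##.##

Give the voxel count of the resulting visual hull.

initial block: 6^3 = 216
carve view 1 (along y, XZ-mask fill 15/36): 90 voxels remain
carve view 2 (along z, XY-mask fill 25/36): 65 voxels remain

|visual hull| = 65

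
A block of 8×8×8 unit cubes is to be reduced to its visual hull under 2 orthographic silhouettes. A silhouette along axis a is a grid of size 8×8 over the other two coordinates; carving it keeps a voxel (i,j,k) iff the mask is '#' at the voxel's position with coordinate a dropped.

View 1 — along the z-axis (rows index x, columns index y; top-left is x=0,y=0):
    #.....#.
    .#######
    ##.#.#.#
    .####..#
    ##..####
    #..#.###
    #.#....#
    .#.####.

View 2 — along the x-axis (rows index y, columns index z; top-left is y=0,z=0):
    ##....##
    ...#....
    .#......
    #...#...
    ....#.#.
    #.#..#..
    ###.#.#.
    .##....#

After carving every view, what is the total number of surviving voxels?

voxel count = 104

start: 8×8×8 = 512 voxels
after view 1 [z-axis, 38 of 64 cells solid] → remaining = 304
after view 2 [x-axis, 21 of 64 cells solid] → remaining = 104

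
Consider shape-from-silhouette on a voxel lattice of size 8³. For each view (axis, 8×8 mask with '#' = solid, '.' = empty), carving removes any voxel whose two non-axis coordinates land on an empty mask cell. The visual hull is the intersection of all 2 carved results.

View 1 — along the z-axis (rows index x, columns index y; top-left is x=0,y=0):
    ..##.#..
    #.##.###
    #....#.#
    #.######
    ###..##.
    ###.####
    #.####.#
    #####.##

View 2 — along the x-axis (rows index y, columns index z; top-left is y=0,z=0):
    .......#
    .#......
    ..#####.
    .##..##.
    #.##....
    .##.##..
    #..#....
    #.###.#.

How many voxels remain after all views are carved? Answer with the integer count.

voxel count = 145

initial block: 8^3 = 512
step 1: project along z, AND mask (44/64) → |grid| = 352
step 2: project along x, AND mask (25/64) → |grid| = 145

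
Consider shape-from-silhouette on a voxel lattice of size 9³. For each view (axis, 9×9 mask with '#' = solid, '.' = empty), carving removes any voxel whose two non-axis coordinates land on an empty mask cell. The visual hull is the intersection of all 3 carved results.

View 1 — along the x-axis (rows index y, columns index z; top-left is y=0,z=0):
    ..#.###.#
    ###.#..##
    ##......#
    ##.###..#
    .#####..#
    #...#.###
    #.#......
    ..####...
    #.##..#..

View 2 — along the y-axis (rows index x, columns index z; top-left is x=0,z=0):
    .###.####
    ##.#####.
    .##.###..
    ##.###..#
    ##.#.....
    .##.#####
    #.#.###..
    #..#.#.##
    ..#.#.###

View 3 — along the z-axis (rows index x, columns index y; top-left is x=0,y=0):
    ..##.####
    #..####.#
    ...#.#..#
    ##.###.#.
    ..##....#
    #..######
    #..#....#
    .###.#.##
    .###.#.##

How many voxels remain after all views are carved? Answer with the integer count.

voxel count = 139

start: 9×9×9 = 729 voxels
[1] x-view keeps 41 columns → grid now 369
[2] y-view keeps 50 columns → grid now 226
[3] z-view keeps 46 columns → grid now 139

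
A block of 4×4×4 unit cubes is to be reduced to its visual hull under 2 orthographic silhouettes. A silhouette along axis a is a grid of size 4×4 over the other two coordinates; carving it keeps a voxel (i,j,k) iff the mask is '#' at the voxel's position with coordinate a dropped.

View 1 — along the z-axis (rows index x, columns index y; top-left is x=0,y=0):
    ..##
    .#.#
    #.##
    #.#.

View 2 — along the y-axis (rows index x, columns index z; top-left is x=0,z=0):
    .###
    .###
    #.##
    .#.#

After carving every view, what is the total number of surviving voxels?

before carving: 64 voxels (4×4×4)
  1. axis=2 (XY plane), |mask|=9  ⇒  voxels=36
  2. axis=1 (XZ plane), |mask|=11  ⇒  voxels=25

25 voxels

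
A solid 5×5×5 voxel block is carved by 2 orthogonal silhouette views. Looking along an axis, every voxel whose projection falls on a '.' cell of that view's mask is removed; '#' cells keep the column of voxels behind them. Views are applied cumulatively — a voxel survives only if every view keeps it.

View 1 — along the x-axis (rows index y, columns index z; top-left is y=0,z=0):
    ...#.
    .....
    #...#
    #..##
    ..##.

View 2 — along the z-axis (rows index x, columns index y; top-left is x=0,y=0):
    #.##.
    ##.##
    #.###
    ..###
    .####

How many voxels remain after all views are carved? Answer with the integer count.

start: 5×5×5 = 125 voxels
carve view 1 (along x, YZ-mask fill 8/25): 40 voxels remain
carve view 2 (along z, XY-mask fill 18/25): 34 voxels remain

voxel count = 34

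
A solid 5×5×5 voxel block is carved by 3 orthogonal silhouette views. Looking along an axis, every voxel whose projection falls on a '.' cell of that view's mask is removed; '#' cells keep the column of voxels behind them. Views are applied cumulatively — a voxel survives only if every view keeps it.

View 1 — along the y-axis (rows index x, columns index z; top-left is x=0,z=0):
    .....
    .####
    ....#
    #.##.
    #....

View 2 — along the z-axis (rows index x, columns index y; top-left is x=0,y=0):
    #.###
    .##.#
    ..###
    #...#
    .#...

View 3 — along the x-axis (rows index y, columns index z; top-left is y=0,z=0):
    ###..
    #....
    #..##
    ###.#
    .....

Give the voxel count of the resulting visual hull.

7 voxels

initial block: 5^3 = 125
carve view 1 (along y, XZ-mask fill 9/25): 45 voxels remain
carve view 2 (along z, XY-mask fill 13/25): 22 voxels remain
carve view 3 (along x, YZ-mask fill 11/25): 7 voxels remain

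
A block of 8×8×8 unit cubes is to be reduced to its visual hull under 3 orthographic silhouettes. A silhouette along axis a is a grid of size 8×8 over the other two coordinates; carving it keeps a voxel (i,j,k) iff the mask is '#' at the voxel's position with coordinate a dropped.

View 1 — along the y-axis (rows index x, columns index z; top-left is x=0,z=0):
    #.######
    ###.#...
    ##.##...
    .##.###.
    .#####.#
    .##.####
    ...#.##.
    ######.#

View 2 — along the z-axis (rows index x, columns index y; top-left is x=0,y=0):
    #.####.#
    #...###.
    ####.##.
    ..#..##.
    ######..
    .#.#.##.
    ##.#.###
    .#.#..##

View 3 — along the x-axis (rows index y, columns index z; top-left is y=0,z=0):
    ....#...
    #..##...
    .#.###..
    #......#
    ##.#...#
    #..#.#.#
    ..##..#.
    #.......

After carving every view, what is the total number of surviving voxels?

69 voxels

initial block: 8^3 = 512
V1 y: intersect with XZ mask (42 set) -- 336 left
V2 z: intersect with XY mask (39 set) -- 203 left
V3 x: intersect with YZ mask (22 set) -- 69 left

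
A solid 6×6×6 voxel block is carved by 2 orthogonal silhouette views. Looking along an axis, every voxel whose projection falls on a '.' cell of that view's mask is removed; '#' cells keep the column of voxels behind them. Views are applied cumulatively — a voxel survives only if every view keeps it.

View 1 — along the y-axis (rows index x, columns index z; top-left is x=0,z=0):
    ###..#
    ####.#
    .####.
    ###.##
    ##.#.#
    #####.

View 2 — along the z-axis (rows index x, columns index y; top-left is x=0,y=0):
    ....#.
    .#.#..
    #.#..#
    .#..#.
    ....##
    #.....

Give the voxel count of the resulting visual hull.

full grid |V| = 216
carve view 1 (along y, XZ-mask fill 27/36): 162 voxels remain
carve view 2 (along z, XY-mask fill 11/36): 49 voxels remain

voxel count = 49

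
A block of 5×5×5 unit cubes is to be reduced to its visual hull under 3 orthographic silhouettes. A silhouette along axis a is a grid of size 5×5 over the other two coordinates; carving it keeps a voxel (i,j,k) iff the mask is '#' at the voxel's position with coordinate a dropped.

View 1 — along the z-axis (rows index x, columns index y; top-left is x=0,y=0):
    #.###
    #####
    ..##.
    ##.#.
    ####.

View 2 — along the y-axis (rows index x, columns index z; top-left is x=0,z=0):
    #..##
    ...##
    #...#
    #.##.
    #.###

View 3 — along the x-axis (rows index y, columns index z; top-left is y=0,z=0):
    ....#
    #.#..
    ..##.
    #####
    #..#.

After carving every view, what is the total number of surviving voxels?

remaining voxels: 28

before carving: 125 voxels (5×5×5)
  1. axis=2 (XY plane), |mask|=18  ⇒  voxels=90
  2. axis=1 (XZ plane), |mask|=14  ⇒  voxels=51
  3. axis=0 (YZ plane), |mask|=12  ⇒  voxels=28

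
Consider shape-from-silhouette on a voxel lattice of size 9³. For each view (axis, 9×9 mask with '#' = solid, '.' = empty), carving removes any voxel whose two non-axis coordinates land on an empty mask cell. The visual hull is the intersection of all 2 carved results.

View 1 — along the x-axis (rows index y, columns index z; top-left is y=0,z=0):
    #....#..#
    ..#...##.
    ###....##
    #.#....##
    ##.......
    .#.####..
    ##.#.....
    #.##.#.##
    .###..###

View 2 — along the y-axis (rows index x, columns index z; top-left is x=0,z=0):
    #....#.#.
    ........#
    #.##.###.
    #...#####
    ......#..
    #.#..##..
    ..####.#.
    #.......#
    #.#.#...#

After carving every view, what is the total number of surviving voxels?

voxel count = 134

before carving: 729 voxels (9×9×9)
[1] x-view keeps 37 columns → grid now 333
[2] y-view keeps 32 columns → grid now 134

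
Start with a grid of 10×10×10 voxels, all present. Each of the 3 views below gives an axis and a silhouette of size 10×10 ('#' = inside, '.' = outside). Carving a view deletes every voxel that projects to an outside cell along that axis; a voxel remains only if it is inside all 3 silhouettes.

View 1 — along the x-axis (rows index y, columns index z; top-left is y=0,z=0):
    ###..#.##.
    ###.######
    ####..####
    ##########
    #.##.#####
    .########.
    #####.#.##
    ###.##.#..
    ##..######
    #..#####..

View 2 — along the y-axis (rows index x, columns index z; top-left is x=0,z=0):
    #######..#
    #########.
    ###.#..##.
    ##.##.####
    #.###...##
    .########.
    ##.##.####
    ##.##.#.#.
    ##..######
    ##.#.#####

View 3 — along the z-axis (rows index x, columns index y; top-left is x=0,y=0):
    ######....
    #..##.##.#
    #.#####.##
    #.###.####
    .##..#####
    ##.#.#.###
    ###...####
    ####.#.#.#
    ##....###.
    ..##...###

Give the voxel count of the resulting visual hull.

remaining voxels: 373

full grid |V| = 1000
carve view 1 (along x, YZ-mask fill 77/100): 770 voxels remain
carve view 2 (along y, XZ-mask fill 75/100): 579 voxels remain
carve view 3 (along z, XY-mask fill 66/100): 373 voxels remain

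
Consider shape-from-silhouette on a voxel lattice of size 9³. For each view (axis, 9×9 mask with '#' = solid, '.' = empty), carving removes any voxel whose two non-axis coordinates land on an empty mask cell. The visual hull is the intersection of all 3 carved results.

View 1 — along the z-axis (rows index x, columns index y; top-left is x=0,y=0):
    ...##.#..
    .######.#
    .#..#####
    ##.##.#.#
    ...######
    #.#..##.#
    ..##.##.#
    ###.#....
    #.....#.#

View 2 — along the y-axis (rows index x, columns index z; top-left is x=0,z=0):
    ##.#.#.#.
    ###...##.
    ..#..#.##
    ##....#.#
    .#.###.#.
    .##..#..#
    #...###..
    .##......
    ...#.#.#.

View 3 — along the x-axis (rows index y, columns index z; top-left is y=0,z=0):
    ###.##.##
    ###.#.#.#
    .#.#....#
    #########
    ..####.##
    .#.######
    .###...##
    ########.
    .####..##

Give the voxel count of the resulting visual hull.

before carving: 729 voxels (9×9×9)
[1] z-view keeps 45 columns → grid now 405
[2] y-view keeps 36 columns → grid now 185
[3] x-view keeps 57 columns → grid now 127

remaining voxels: 127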